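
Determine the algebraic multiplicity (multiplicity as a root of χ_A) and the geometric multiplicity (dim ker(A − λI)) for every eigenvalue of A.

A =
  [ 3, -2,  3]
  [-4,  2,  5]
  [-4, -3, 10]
λ = 5: alg = 3, geom = 1

Step 1 — factor the characteristic polynomial to read off the algebraic multiplicities:
  χ_A(x) = (x - 5)^3

Step 2 — compute geometric multiplicities via the rank-nullity identity g(λ) = n − rank(A − λI):
  rank(A − (5)·I) = 2, so dim ker(A − (5)·I) = n − 2 = 1

Summary:
  λ = 5: algebraic multiplicity = 3, geometric multiplicity = 1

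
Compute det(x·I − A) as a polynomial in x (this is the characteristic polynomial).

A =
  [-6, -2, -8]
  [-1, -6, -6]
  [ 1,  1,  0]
x^3 + 12*x^2 + 48*x + 64

Expanding det(x·I − A) (e.g. by cofactor expansion or by noting that A is similar to its Jordan form J, which has the same characteristic polynomial as A) gives
  χ_A(x) = x^3 + 12*x^2 + 48*x + 64
which factors as (x + 4)^3. The eigenvalues (with algebraic multiplicities) are λ = -4 with multiplicity 3.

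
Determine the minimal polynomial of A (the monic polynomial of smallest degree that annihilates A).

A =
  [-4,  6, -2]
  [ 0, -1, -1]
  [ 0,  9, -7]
x^2 + 8*x + 16

The characteristic polynomial is χ_A(x) = (x + 4)^3, so the eigenvalues are known. The minimal polynomial is
  m_A(x) = Π_λ (x − λ)^{k_λ}
where k_λ is the size of the *largest* Jordan block for λ (equivalently, the smallest k with (A − λI)^k v = 0 for every generalised eigenvector v of λ).

  λ = -4: largest Jordan block has size 2, contributing (x + 4)^2

So m_A(x) = (x + 4)^2 = x^2 + 8*x + 16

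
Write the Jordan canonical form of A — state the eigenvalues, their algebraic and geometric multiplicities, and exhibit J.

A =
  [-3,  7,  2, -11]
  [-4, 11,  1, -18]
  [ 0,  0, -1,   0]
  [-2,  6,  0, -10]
J_3(-1) ⊕ J_1(0)

The characteristic polynomial is
  det(x·I − A) = x^4 + 3*x^3 + 3*x^2 + x = x*(x + 1)^3

Eigenvalues and multiplicities (the geometric multiplicity of λ is n − rank(A − λI), which equals the number of Jordan blocks for λ):
  λ = -1: algebraic multiplicity = 3, geometric multiplicity = 1
  λ = 0: algebraic multiplicity = 1, geometric multiplicity = 1

Determining the block sizes for each eigenvalue:
  λ = -1: one block (gm = 1), so the single block has size am = 3 → block sizes [3]
  λ = 0: one block (gm = 1), so the single block has size am = 1 → block sizes [1]

Assembling the blocks gives a Jordan form
J =
  [-1,  1,  0, 0]
  [ 0, -1,  1, 0]
  [ 0,  0, -1, 0]
  [ 0,  0,  0, 0]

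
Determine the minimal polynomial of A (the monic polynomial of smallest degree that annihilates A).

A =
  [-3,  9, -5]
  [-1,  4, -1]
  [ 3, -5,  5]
x^3 - 6*x^2 + 12*x - 8

The characteristic polynomial is χ_A(x) = (x - 2)^3, so the eigenvalues are known. The minimal polynomial is
  m_A(x) = Π_λ (x − λ)^{k_λ}
where k_λ is the size of the *largest* Jordan block for λ (equivalently, the smallest k with (A − λI)^k v = 0 for every generalised eigenvector v of λ).

  λ = 2: largest Jordan block has size 3, contributing (x − 2)^3

So m_A(x) = (x - 2)^3 = x^3 - 6*x^2 + 12*x - 8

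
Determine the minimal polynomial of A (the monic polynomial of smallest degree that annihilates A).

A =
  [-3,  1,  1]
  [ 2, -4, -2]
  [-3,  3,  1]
x^2 + 4*x + 4

The characteristic polynomial is χ_A(x) = (x + 2)^3, so the eigenvalues are known. The minimal polynomial is
  m_A(x) = Π_λ (x − λ)^{k_λ}
where k_λ is the size of the *largest* Jordan block for λ (equivalently, the smallest k with (A − λI)^k v = 0 for every generalised eigenvector v of λ).

  λ = -2: largest Jordan block has size 2, contributing (x + 2)^2

So m_A(x) = (x + 2)^2 = x^2 + 4*x + 4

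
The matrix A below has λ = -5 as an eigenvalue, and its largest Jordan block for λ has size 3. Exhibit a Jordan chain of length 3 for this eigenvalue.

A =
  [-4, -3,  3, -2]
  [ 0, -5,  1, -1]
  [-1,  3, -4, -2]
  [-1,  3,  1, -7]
A Jordan chain for λ = -5 of length 3:
v_1 = (1, 0, -1, -1)ᵀ
v_2 = (3, 1, 1, 1)ᵀ
v_3 = (0, 0, 1, 0)ᵀ

Let N = A − (-5)·I. We want v_3 with N^3 v_3 = 0 but N^2 v_3 ≠ 0; then v_{j-1} := N · v_j for j = 3, …, 2.

Pick v_3 = (0, 0, 1, 0)ᵀ.
Then v_2 = N · v_3 = (3, 1, 1, 1)ᵀ.
Then v_1 = N · v_2 = (1, 0, -1, -1)ᵀ.

Sanity check: (A − (-5)·I) v_1 = (0, 0, 0, 0)ᵀ = 0. ✓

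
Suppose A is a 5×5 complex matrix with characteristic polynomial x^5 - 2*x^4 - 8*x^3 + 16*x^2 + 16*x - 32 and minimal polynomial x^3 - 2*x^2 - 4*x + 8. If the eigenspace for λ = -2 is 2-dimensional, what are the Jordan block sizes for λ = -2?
Block sizes for λ = -2: [1, 1]

Step 1 — from the characteristic polynomial, algebraic multiplicity of λ = -2 is 2. From dim ker(A − (-2)·I) = 2, there are exactly 2 Jordan blocks for λ = -2.
Step 2 — from the minimal polynomial, the factor (x + 2) tells us the largest block for λ = -2 has size 1.
Step 3 — with total size 2, 2 blocks, and largest block 1, the block sizes (in nonincreasing order) are [1, 1].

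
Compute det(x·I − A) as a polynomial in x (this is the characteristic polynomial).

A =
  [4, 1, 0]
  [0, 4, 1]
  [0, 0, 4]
x^3 - 12*x^2 + 48*x - 64

Expanding det(x·I − A) (e.g. by cofactor expansion or by noting that A is similar to its Jordan form J, which has the same characteristic polynomial as A) gives
  χ_A(x) = x^3 - 12*x^2 + 48*x - 64
which factors as (x - 4)^3. The eigenvalues (with algebraic multiplicities) are λ = 4 with multiplicity 3.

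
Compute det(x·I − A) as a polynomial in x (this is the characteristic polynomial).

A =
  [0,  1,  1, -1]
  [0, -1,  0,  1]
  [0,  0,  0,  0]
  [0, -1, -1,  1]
x^4

Expanding det(x·I − A) (e.g. by cofactor expansion or by noting that A is similar to its Jordan form J, which has the same characteristic polynomial as A) gives
  χ_A(x) = x^4
which factors as x^4. The eigenvalues (with algebraic multiplicities) are λ = 0 with multiplicity 4.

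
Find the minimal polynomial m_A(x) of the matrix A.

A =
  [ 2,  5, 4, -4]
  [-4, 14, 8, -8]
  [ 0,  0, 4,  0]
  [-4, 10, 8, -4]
x^2 - 8*x + 16

The characteristic polynomial is χ_A(x) = (x - 4)^4, so the eigenvalues are known. The minimal polynomial is
  m_A(x) = Π_λ (x − λ)^{k_λ}
where k_λ is the size of the *largest* Jordan block for λ (equivalently, the smallest k with (A − λI)^k v = 0 for every generalised eigenvector v of λ).

  λ = 4: largest Jordan block has size 2, contributing (x − 4)^2

So m_A(x) = (x - 4)^2 = x^2 - 8*x + 16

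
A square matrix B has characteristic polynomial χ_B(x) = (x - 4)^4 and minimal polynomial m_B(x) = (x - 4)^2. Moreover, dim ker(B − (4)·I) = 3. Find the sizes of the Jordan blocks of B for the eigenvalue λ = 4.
Block sizes for λ = 4: [2, 1, 1]

Step 1 — from the characteristic polynomial, algebraic multiplicity of λ = 4 is 4. From dim ker(B − (4)·I) = 3, there are exactly 3 Jordan blocks for λ = 4.
Step 2 — from the minimal polynomial, the factor (x − 4)^2 tells us the largest block for λ = 4 has size 2.
Step 3 — with total size 4, 3 blocks, and largest block 2, the block sizes (in nonincreasing order) are [2, 1, 1].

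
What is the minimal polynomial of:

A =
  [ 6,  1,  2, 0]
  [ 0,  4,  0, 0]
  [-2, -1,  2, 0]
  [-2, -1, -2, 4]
x^2 - 8*x + 16

The characteristic polynomial is χ_A(x) = (x - 4)^4, so the eigenvalues are known. The minimal polynomial is
  m_A(x) = Π_λ (x − λ)^{k_λ}
where k_λ is the size of the *largest* Jordan block for λ (equivalently, the smallest k with (A − λI)^k v = 0 for every generalised eigenvector v of λ).

  λ = 4: largest Jordan block has size 2, contributing (x − 4)^2

So m_A(x) = (x - 4)^2 = x^2 - 8*x + 16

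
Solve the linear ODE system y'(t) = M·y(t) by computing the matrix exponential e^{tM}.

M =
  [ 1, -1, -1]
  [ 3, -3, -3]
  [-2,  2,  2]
e^{tM} =
  [t + 1, -t, -t]
  [3*t, 1 - 3*t, -3*t]
  [-2*t, 2*t, 2*t + 1]

Strategy: write M = P · J · P⁻¹ where J is a Jordan canonical form, so e^{tM} = P · e^{tJ} · P⁻¹, and e^{tJ} can be computed block-by-block.

M has Jordan form
J =
  [0, 1, 0]
  [0, 0, 0]
  [0, 0, 0]
(up to reordering of blocks).

Per-block formulas:
  For a 2×2 Jordan block J_2(0): exp(t · J_2(0)) = e^(0t)·(I + t·N), where N is the 2×2 nilpotent shift.
  For a 1×1 block at λ = 0: exp(t · [0]) = [e^(0t)].

After assembling e^{tJ} and conjugating by P, we get:

e^{tM} =
  [t + 1, -t, -t]
  [3*t, 1 - 3*t, -3*t]
  [-2*t, 2*t, 2*t + 1]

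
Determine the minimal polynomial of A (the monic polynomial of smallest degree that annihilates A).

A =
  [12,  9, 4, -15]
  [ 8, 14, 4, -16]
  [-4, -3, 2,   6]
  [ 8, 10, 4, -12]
x^2 - 8*x + 16

The characteristic polynomial is χ_A(x) = (x - 4)^4, so the eigenvalues are known. The minimal polynomial is
  m_A(x) = Π_λ (x − λ)^{k_λ}
where k_λ is the size of the *largest* Jordan block for λ (equivalently, the smallest k with (A − λI)^k v = 0 for every generalised eigenvector v of λ).

  λ = 4: largest Jordan block has size 2, contributing (x − 4)^2

So m_A(x) = (x - 4)^2 = x^2 - 8*x + 16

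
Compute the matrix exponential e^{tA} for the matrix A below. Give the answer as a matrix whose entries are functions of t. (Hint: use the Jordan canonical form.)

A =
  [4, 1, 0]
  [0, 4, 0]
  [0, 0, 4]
e^{tA} =
  [exp(4*t), t*exp(4*t), 0]
  [0, exp(4*t), 0]
  [0, 0, exp(4*t)]

Strategy: write A = P · J · P⁻¹ where J is a Jordan canonical form, so e^{tA} = P · e^{tJ} · P⁻¹, and e^{tJ} can be computed block-by-block.

A has Jordan form
J =
  [4, 1, 0]
  [0, 4, 0]
  [0, 0, 4]
(up to reordering of blocks).

Per-block formulas:
  For a 2×2 Jordan block J_2(4): exp(t · J_2(4)) = e^(4t)·(I + t·N), where N is the 2×2 nilpotent shift.
  For a 1×1 block at λ = 4: exp(t · [4]) = [e^(4t)].

After assembling e^{tJ} and conjugating by P, we get:

e^{tA} =
  [exp(4*t), t*exp(4*t), 0]
  [0, exp(4*t), 0]
  [0, 0, exp(4*t)]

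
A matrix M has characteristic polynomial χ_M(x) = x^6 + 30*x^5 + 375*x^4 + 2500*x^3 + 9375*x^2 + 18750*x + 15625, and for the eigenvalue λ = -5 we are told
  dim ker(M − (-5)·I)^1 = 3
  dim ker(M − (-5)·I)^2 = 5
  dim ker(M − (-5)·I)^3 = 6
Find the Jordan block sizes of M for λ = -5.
Block sizes for λ = -5: [3, 2, 1]

From the dimensions of kernels of powers, the number of Jordan blocks of size at least j is d_j − d_{j−1} where d_j = dim ker(N^j) (with d_0 = 0). Computing the differences gives [3, 2, 1].
The number of blocks of size exactly k is (#blocks of size ≥ k) − (#blocks of size ≥ k + 1), so the partition is: 1 block(s) of size 1, 1 block(s) of size 2, 1 block(s) of size 3.
In nonincreasing order the block sizes are [3, 2, 1].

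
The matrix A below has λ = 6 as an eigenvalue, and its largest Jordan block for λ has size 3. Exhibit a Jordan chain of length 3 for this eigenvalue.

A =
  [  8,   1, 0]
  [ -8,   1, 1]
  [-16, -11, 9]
A Jordan chain for λ = 6 of length 3:
v_1 = (-4, 8, 8)ᵀ
v_2 = (2, -8, -16)ᵀ
v_3 = (1, 0, 0)ᵀ

Let N = A − (6)·I. We want v_3 with N^3 v_3 = 0 but N^2 v_3 ≠ 0; then v_{j-1} := N · v_j for j = 3, …, 2.

Pick v_3 = (1, 0, 0)ᵀ.
Then v_2 = N · v_3 = (2, -8, -16)ᵀ.
Then v_1 = N · v_2 = (-4, 8, 8)ᵀ.

Sanity check: (A − (6)·I) v_1 = (0, 0, 0)ᵀ = 0. ✓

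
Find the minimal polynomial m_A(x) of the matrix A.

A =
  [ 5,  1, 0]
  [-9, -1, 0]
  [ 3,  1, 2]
x^2 - 4*x + 4

The characteristic polynomial is χ_A(x) = (x - 2)^3, so the eigenvalues are known. The minimal polynomial is
  m_A(x) = Π_λ (x − λ)^{k_λ}
where k_λ is the size of the *largest* Jordan block for λ (equivalently, the smallest k with (A − λI)^k v = 0 for every generalised eigenvector v of λ).

  λ = 2: largest Jordan block has size 2, contributing (x − 2)^2

So m_A(x) = (x - 2)^2 = x^2 - 4*x + 4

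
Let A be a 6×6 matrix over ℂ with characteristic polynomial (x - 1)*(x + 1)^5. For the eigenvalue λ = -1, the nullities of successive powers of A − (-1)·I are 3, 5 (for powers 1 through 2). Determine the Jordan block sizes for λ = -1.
Block sizes for λ = -1: [2, 2, 1]

From the dimensions of kernels of powers, the number of Jordan blocks of size at least j is d_j − d_{j−1} where d_j = dim ker(N^j) (with d_0 = 0). Computing the differences gives [3, 2].
The number of blocks of size exactly k is (#blocks of size ≥ k) − (#blocks of size ≥ k + 1), so the partition is: 1 block(s) of size 1, 2 block(s) of size 2.
In nonincreasing order the block sizes are [2, 2, 1].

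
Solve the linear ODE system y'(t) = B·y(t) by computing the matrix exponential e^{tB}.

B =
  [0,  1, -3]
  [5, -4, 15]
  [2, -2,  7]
e^{tB} =
  [-t*exp(t) + exp(t), t*exp(t), -3*t*exp(t)]
  [5*t*exp(t), -5*t*exp(t) + exp(t), 15*t*exp(t)]
  [2*t*exp(t), -2*t*exp(t), 6*t*exp(t) + exp(t)]

Strategy: write B = P · J · P⁻¹ where J is a Jordan canonical form, so e^{tB} = P · e^{tJ} · P⁻¹, and e^{tJ} can be computed block-by-block.

B has Jordan form
J =
  [1, 1, 0]
  [0, 1, 0]
  [0, 0, 1]
(up to reordering of blocks).

Per-block formulas:
  For a 1×1 block at λ = 1: exp(t · [1]) = [e^(1t)].
  For a 2×2 Jordan block J_2(1): exp(t · J_2(1)) = e^(1t)·(I + t·N), where N is the 2×2 nilpotent shift.

After assembling e^{tJ} and conjugating by P, we get:

e^{tB} =
  [-t*exp(t) + exp(t), t*exp(t), -3*t*exp(t)]
  [5*t*exp(t), -5*t*exp(t) + exp(t), 15*t*exp(t)]
  [2*t*exp(t), -2*t*exp(t), 6*t*exp(t) + exp(t)]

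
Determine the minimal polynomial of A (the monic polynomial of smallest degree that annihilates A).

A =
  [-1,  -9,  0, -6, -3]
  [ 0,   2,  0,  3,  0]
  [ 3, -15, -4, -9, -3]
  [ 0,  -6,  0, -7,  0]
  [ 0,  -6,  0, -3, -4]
x^2 + 5*x + 4

The characteristic polynomial is χ_A(x) = (x + 1)^2*(x + 4)^3, so the eigenvalues are known. The minimal polynomial is
  m_A(x) = Π_λ (x − λ)^{k_λ}
where k_λ is the size of the *largest* Jordan block for λ (equivalently, the smallest k with (A − λI)^k v = 0 for every generalised eigenvector v of λ).

  λ = -4: largest Jordan block has size 1, contributing (x + 4)
  λ = -1: largest Jordan block has size 1, contributing (x + 1)

So m_A(x) = (x + 1)*(x + 4) = x^2 + 5*x + 4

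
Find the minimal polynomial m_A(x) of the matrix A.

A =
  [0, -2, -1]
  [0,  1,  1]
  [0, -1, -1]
x^3

The characteristic polynomial is χ_A(x) = x^3, so the eigenvalues are known. The minimal polynomial is
  m_A(x) = Π_λ (x − λ)^{k_λ}
where k_λ is the size of the *largest* Jordan block for λ (equivalently, the smallest k with (A − λI)^k v = 0 for every generalised eigenvector v of λ).

  λ = 0: largest Jordan block has size 3, contributing (x − 0)^3

So m_A(x) = x^3 = x^3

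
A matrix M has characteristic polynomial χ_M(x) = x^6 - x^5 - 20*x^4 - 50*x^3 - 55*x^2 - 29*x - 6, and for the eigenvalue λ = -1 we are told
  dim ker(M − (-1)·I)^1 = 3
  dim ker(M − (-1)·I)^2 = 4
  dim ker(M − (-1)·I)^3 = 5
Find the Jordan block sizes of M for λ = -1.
Block sizes for λ = -1: [3, 1, 1]

From the dimensions of kernels of powers, the number of Jordan blocks of size at least j is d_j − d_{j−1} where d_j = dim ker(N^j) (with d_0 = 0). Computing the differences gives [3, 1, 1].
The number of blocks of size exactly k is (#blocks of size ≥ k) − (#blocks of size ≥ k + 1), so the partition is: 2 block(s) of size 1, 1 block(s) of size 3.
In nonincreasing order the block sizes are [3, 1, 1].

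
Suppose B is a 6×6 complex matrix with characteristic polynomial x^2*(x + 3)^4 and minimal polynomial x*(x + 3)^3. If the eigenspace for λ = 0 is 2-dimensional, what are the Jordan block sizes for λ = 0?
Block sizes for λ = 0: [1, 1]

Step 1 — from the characteristic polynomial, algebraic multiplicity of λ = 0 is 2. From dim ker(B − (0)·I) = 2, there are exactly 2 Jordan blocks for λ = 0.
Step 2 — from the minimal polynomial, the factor (x − 0) tells us the largest block for λ = 0 has size 1.
Step 3 — with total size 2, 2 blocks, and largest block 1, the block sizes (in nonincreasing order) are [1, 1].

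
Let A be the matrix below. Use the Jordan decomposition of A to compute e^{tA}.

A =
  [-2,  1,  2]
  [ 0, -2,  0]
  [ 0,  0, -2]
e^{tA} =
  [exp(-2*t), t*exp(-2*t), 2*t*exp(-2*t)]
  [0, exp(-2*t), 0]
  [0, 0, exp(-2*t)]

Strategy: write A = P · J · P⁻¹ where J is a Jordan canonical form, so e^{tA} = P · e^{tJ} · P⁻¹, and e^{tJ} can be computed block-by-block.

A has Jordan form
J =
  [-2,  1,  0]
  [ 0, -2,  0]
  [ 0,  0, -2]
(up to reordering of blocks).

Per-block formulas:
  For a 2×2 Jordan block J_2(-2): exp(t · J_2(-2)) = e^(-2t)·(I + t·N), where N is the 2×2 nilpotent shift.
  For a 1×1 block at λ = -2: exp(t · [-2]) = [e^(-2t)].

After assembling e^{tJ} and conjugating by P, we get:

e^{tA} =
  [exp(-2*t), t*exp(-2*t), 2*t*exp(-2*t)]
  [0, exp(-2*t), 0]
  [0, 0, exp(-2*t)]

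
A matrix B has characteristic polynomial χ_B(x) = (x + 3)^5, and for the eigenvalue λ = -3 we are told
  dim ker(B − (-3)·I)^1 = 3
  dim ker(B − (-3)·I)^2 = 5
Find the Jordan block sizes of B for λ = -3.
Block sizes for λ = -3: [2, 2, 1]

From the dimensions of kernels of powers, the number of Jordan blocks of size at least j is d_j − d_{j−1} where d_j = dim ker(N^j) (with d_0 = 0). Computing the differences gives [3, 2].
The number of blocks of size exactly k is (#blocks of size ≥ k) − (#blocks of size ≥ k + 1), so the partition is: 1 block(s) of size 1, 2 block(s) of size 2.
In nonincreasing order the block sizes are [2, 2, 1].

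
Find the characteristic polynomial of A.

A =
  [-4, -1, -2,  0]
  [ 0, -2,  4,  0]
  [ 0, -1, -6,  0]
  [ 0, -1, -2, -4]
x^4 + 16*x^3 + 96*x^2 + 256*x + 256

Expanding det(x·I − A) (e.g. by cofactor expansion or by noting that A is similar to its Jordan form J, which has the same characteristic polynomial as A) gives
  χ_A(x) = x^4 + 16*x^3 + 96*x^2 + 256*x + 256
which factors as (x + 4)^4. The eigenvalues (with algebraic multiplicities) are λ = -4 with multiplicity 4.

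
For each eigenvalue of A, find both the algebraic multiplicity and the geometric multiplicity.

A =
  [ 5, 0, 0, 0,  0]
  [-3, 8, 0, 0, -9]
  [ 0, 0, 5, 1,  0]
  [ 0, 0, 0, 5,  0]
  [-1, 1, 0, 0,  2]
λ = 5: alg = 5, geom = 3

Step 1 — factor the characteristic polynomial to read off the algebraic multiplicities:
  χ_A(x) = (x - 5)^5

Step 2 — compute geometric multiplicities via the rank-nullity identity g(λ) = n − rank(A − λI):
  rank(A − (5)·I) = 2, so dim ker(A − (5)·I) = n − 2 = 3

Summary:
  λ = 5: algebraic multiplicity = 5, geometric multiplicity = 3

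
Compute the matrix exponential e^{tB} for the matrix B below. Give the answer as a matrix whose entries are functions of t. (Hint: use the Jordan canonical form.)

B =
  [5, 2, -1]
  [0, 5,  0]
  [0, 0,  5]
e^{tB} =
  [exp(5*t), 2*t*exp(5*t), -t*exp(5*t)]
  [0, exp(5*t), 0]
  [0, 0, exp(5*t)]

Strategy: write B = P · J · P⁻¹ where J is a Jordan canonical form, so e^{tB} = P · e^{tJ} · P⁻¹, and e^{tJ} can be computed block-by-block.

B has Jordan form
J =
  [5, 1, 0]
  [0, 5, 0]
  [0, 0, 5]
(up to reordering of blocks).

Per-block formulas:
  For a 2×2 Jordan block J_2(5): exp(t · J_2(5)) = e^(5t)·(I + t·N), where N is the 2×2 nilpotent shift.
  For a 1×1 block at λ = 5: exp(t · [5]) = [e^(5t)].

After assembling e^{tJ} and conjugating by P, we get:

e^{tB} =
  [exp(5*t), 2*t*exp(5*t), -t*exp(5*t)]
  [0, exp(5*t), 0]
  [0, 0, exp(5*t)]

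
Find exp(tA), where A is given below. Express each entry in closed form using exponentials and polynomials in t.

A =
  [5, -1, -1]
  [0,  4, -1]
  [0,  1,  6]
e^{tA} =
  [exp(5*t), -t*exp(5*t), -t*exp(5*t)]
  [0, -t*exp(5*t) + exp(5*t), -t*exp(5*t)]
  [0, t*exp(5*t), t*exp(5*t) + exp(5*t)]

Strategy: write A = P · J · P⁻¹ where J is a Jordan canonical form, so e^{tA} = P · e^{tJ} · P⁻¹, and e^{tJ} can be computed block-by-block.

A has Jordan form
J =
  [5, 1, 0]
  [0, 5, 0]
  [0, 0, 5]
(up to reordering of blocks).

Per-block formulas:
  For a 2×2 Jordan block J_2(5): exp(t · J_2(5)) = e^(5t)·(I + t·N), where N is the 2×2 nilpotent shift.
  For a 1×1 block at λ = 5: exp(t · [5]) = [e^(5t)].

After assembling e^{tJ} and conjugating by P, we get:

e^{tA} =
  [exp(5*t), -t*exp(5*t), -t*exp(5*t)]
  [0, -t*exp(5*t) + exp(5*t), -t*exp(5*t)]
  [0, t*exp(5*t), t*exp(5*t) + exp(5*t)]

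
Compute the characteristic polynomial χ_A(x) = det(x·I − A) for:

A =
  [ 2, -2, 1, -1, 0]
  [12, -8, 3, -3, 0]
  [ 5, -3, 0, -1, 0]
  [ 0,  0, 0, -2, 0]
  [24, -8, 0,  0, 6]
x^5 + 2*x^4 - 24*x^3 - 112*x^2 - 176*x - 96

Expanding det(x·I − A) (e.g. by cofactor expansion or by noting that A is similar to its Jordan form J, which has the same characteristic polynomial as A) gives
  χ_A(x) = x^5 + 2*x^4 - 24*x^3 - 112*x^2 - 176*x - 96
which factors as (x - 6)*(x + 2)^4. The eigenvalues (with algebraic multiplicities) are λ = -2 with multiplicity 4, λ = 6 with multiplicity 1.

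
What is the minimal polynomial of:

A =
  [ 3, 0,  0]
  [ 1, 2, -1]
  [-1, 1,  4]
x^2 - 6*x + 9

The characteristic polynomial is χ_A(x) = (x - 3)^3, so the eigenvalues are known. The minimal polynomial is
  m_A(x) = Π_λ (x − λ)^{k_λ}
where k_λ is the size of the *largest* Jordan block for λ (equivalently, the smallest k with (A − λI)^k v = 0 for every generalised eigenvector v of λ).

  λ = 3: largest Jordan block has size 2, contributing (x − 3)^2

So m_A(x) = (x - 3)^2 = x^2 - 6*x + 9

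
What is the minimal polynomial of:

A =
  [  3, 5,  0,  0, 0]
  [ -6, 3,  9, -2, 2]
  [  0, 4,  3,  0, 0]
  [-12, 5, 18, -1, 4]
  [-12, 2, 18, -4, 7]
x^3 - 9*x^2 + 27*x - 27

The characteristic polynomial is χ_A(x) = (x - 3)^5, so the eigenvalues are known. The minimal polynomial is
  m_A(x) = Π_λ (x − λ)^{k_λ}
where k_λ is the size of the *largest* Jordan block for λ (equivalently, the smallest k with (A − λI)^k v = 0 for every generalised eigenvector v of λ).

  λ = 3: largest Jordan block has size 3, contributing (x − 3)^3

So m_A(x) = (x - 3)^3 = x^3 - 9*x^2 + 27*x - 27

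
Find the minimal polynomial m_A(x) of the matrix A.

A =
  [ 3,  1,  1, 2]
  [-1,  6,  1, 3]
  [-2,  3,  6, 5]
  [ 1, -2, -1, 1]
x^2 - 8*x + 16

The characteristic polynomial is χ_A(x) = (x - 4)^4, so the eigenvalues are known. The minimal polynomial is
  m_A(x) = Π_λ (x − λ)^{k_λ}
where k_λ is the size of the *largest* Jordan block for λ (equivalently, the smallest k with (A − λI)^k v = 0 for every generalised eigenvector v of λ).

  λ = 4: largest Jordan block has size 2, contributing (x − 4)^2

So m_A(x) = (x - 4)^2 = x^2 - 8*x + 16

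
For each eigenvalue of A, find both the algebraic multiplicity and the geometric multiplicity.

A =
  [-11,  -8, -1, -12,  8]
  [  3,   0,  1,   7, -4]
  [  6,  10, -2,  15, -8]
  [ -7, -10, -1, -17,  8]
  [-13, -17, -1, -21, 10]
λ = -4: alg = 5, geom = 2

Step 1 — factor the characteristic polynomial to read off the algebraic multiplicities:
  χ_A(x) = (x + 4)^5

Step 2 — compute geometric multiplicities via the rank-nullity identity g(λ) = n − rank(A − λI):
  rank(A − (-4)·I) = 3, so dim ker(A − (-4)·I) = n − 3 = 2

Summary:
  λ = -4: algebraic multiplicity = 5, geometric multiplicity = 2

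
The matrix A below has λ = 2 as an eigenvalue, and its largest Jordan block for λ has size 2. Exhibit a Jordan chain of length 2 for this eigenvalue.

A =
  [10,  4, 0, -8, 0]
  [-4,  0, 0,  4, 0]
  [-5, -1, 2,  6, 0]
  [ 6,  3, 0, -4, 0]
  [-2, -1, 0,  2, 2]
A Jordan chain for λ = 2 of length 2:
v_1 = (8, -4, -5, 6, -2)ᵀ
v_2 = (1, 0, 0, 0, 0)ᵀ

Let N = A − (2)·I. We want v_2 with N^2 v_2 = 0 but N^1 v_2 ≠ 0; then v_{j-1} := N · v_j for j = 2, …, 2.

Pick v_2 = (1, 0, 0, 0, 0)ᵀ.
Then v_1 = N · v_2 = (8, -4, -5, 6, -2)ᵀ.

Sanity check: (A − (2)·I) v_1 = (0, 0, 0, 0, 0)ᵀ = 0. ✓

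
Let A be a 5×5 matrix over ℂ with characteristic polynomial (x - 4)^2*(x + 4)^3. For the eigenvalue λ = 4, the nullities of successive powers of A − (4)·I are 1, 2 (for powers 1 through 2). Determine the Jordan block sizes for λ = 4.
Block sizes for λ = 4: [2]

From the dimensions of kernels of powers, the number of Jordan blocks of size at least j is d_j − d_{j−1} where d_j = dim ker(N^j) (with d_0 = 0). Computing the differences gives [1, 1].
The number of blocks of size exactly k is (#blocks of size ≥ k) − (#blocks of size ≥ k + 1), so the partition is: 1 block(s) of size 2.
In nonincreasing order the block sizes are [2].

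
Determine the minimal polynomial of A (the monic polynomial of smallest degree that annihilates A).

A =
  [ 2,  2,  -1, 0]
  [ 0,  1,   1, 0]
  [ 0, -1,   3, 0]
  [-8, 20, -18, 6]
x^4 - 12*x^3 + 48*x^2 - 80*x + 48

The characteristic polynomial is χ_A(x) = (x - 6)*(x - 2)^3, so the eigenvalues are known. The minimal polynomial is
  m_A(x) = Π_λ (x − λ)^{k_λ}
where k_λ is the size of the *largest* Jordan block for λ (equivalently, the smallest k with (A − λI)^k v = 0 for every generalised eigenvector v of λ).

  λ = 2: largest Jordan block has size 3, contributing (x − 2)^3
  λ = 6: largest Jordan block has size 1, contributing (x − 6)

So m_A(x) = (x - 6)*(x - 2)^3 = x^4 - 12*x^3 + 48*x^2 - 80*x + 48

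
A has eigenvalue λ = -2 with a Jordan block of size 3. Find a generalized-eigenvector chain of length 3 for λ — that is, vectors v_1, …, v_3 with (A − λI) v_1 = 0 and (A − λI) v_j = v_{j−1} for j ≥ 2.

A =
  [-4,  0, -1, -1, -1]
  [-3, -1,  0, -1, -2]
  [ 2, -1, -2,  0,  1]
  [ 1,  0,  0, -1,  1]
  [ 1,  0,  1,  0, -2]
A Jordan chain for λ = -2 of length 3:
v_1 = (1, 1, -1, 0, -1)ᵀ
v_2 = (0, 1, -1, 0, 0)ᵀ
v_3 = (0, 1, 0, 0, 0)ᵀ

Let N = A − (-2)·I. We want v_3 with N^3 v_3 = 0 but N^2 v_3 ≠ 0; then v_{j-1} := N · v_j for j = 3, …, 2.

Pick v_3 = (0, 1, 0, 0, 0)ᵀ.
Then v_2 = N · v_3 = (0, 1, -1, 0, 0)ᵀ.
Then v_1 = N · v_2 = (1, 1, -1, 0, -1)ᵀ.

Sanity check: (A − (-2)·I) v_1 = (0, 0, 0, 0, 0)ᵀ = 0. ✓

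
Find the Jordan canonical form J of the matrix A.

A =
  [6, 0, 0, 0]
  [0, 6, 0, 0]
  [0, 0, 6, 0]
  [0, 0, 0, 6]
J_1(6) ⊕ J_1(6) ⊕ J_1(6) ⊕ J_1(6)

The characteristic polynomial is
  det(x·I − A) = x^4 - 24*x^3 + 216*x^2 - 864*x + 1296 = (x - 6)^4

Eigenvalues and multiplicities (the geometric multiplicity of λ is n − rank(A − λI), which equals the number of Jordan blocks for λ):
  λ = 6: algebraic multiplicity = 4, geometric multiplicity = 4

Determining the block sizes for each eigenvalue:
  λ = 6: gm = am = 4, so every block has size 1 → block sizes [1, 1, 1, 1]

Assembling the blocks gives a Jordan form
J =
  [6, 0, 0, 0]
  [0, 6, 0, 0]
  [0, 0, 6, 0]
  [0, 0, 0, 6]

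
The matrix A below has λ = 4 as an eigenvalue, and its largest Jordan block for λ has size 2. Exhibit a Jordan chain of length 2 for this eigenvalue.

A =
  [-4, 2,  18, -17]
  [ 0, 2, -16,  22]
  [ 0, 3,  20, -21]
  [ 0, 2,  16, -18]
A Jordan chain for λ = 4 of length 2:
v_1 = (2, -2, 3, 2)ᵀ
v_2 = (0, 1, 0, 0)ᵀ

Let N = A − (4)·I. We want v_2 with N^2 v_2 = 0 but N^1 v_2 ≠ 0; then v_{j-1} := N · v_j for j = 2, …, 2.

Pick v_2 = (0, 1, 0, 0)ᵀ.
Then v_1 = N · v_2 = (2, -2, 3, 2)ᵀ.

Sanity check: (A − (4)·I) v_1 = (0, 0, 0, 0)ᵀ = 0. ✓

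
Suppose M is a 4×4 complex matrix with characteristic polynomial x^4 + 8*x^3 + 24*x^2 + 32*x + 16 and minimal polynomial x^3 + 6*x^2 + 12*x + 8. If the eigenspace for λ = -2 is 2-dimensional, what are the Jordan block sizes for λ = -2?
Block sizes for λ = -2: [3, 1]

Step 1 — from the characteristic polynomial, algebraic multiplicity of λ = -2 is 4. From dim ker(M − (-2)·I) = 2, there are exactly 2 Jordan blocks for λ = -2.
Step 2 — from the minimal polynomial, the factor (x + 2)^3 tells us the largest block for λ = -2 has size 3.
Step 3 — with total size 4, 2 blocks, and largest block 3, the block sizes (in nonincreasing order) are [3, 1].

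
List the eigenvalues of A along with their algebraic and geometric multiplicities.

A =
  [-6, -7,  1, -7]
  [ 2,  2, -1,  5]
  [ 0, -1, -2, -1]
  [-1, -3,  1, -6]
λ = -3: alg = 4, geom = 2

Step 1 — factor the characteristic polynomial to read off the algebraic multiplicities:
  χ_A(x) = (x + 3)^4

Step 2 — compute geometric multiplicities via the rank-nullity identity g(λ) = n − rank(A − λI):
  rank(A − (-3)·I) = 2, so dim ker(A − (-3)·I) = n − 2 = 2

Summary:
  λ = -3: algebraic multiplicity = 4, geometric multiplicity = 2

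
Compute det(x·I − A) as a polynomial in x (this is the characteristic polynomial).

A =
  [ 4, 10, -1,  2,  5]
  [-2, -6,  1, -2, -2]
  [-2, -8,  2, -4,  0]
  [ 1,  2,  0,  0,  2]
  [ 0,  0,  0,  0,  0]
x^5

Expanding det(x·I − A) (e.g. by cofactor expansion or by noting that A is similar to its Jordan form J, which has the same characteristic polynomial as A) gives
  χ_A(x) = x^5
which factors as x^5. The eigenvalues (with algebraic multiplicities) are λ = 0 with multiplicity 5.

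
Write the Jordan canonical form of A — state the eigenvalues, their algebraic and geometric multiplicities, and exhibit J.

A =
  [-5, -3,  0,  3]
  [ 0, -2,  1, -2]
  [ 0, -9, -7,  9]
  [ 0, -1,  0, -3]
J_1(-5) ⊕ J_3(-4)

The characteristic polynomial is
  det(x·I − A) = x^4 + 17*x^3 + 108*x^2 + 304*x + 320 = (x + 4)^3*(x + 5)

Eigenvalues and multiplicities (the geometric multiplicity of λ is n − rank(A − λI), which equals the number of Jordan blocks for λ):
  λ = -5: algebraic multiplicity = 1, geometric multiplicity = 1
  λ = -4: algebraic multiplicity = 3, geometric multiplicity = 1

Determining the block sizes for each eigenvalue:
  λ = -5: one block (gm = 1), so the single block has size am = 1 → block sizes [1]
  λ = -4: one block (gm = 1), so the single block has size am = 3 → block sizes [3]

Assembling the blocks gives a Jordan form
J =
  [-5,  0,  0,  0]
  [ 0, -4,  1,  0]
  [ 0,  0, -4,  1]
  [ 0,  0,  0, -4]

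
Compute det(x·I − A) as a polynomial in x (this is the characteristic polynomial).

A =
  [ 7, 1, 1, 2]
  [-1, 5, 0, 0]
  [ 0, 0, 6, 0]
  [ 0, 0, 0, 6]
x^4 - 24*x^3 + 216*x^2 - 864*x + 1296

Expanding det(x·I − A) (e.g. by cofactor expansion or by noting that A is similar to its Jordan form J, which has the same characteristic polynomial as A) gives
  χ_A(x) = x^4 - 24*x^3 + 216*x^2 - 864*x + 1296
which factors as (x - 6)^4. The eigenvalues (with algebraic multiplicities) are λ = 6 with multiplicity 4.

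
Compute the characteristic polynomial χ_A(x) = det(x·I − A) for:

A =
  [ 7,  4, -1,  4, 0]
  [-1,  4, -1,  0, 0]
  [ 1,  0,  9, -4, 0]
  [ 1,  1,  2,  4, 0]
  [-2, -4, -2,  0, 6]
x^5 - 30*x^4 + 360*x^3 - 2160*x^2 + 6480*x - 7776

Expanding det(x·I − A) (e.g. by cofactor expansion or by noting that A is similar to its Jordan form J, which has the same characteristic polynomial as A) gives
  χ_A(x) = x^5 - 30*x^4 + 360*x^3 - 2160*x^2 + 6480*x - 7776
which factors as (x - 6)^5. The eigenvalues (with algebraic multiplicities) are λ = 6 with multiplicity 5.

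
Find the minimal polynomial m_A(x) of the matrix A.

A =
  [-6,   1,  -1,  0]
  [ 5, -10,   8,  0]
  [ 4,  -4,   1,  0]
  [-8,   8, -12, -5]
x^3 + 15*x^2 + 75*x + 125

The characteristic polynomial is χ_A(x) = (x + 5)^4, so the eigenvalues are known. The minimal polynomial is
  m_A(x) = Π_λ (x − λ)^{k_λ}
where k_λ is the size of the *largest* Jordan block for λ (equivalently, the smallest k with (A − λI)^k v = 0 for every generalised eigenvector v of λ).

  λ = -5: largest Jordan block has size 3, contributing (x + 5)^3

So m_A(x) = (x + 5)^3 = x^3 + 15*x^2 + 75*x + 125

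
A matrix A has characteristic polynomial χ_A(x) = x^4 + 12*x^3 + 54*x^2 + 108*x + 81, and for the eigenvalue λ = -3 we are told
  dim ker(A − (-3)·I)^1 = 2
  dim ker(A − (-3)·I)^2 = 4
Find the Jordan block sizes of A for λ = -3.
Block sizes for λ = -3: [2, 2]

From the dimensions of kernels of powers, the number of Jordan blocks of size at least j is d_j − d_{j−1} where d_j = dim ker(N^j) (with d_0 = 0). Computing the differences gives [2, 2].
The number of blocks of size exactly k is (#blocks of size ≥ k) − (#blocks of size ≥ k + 1), so the partition is: 2 block(s) of size 2.
In nonincreasing order the block sizes are [2, 2].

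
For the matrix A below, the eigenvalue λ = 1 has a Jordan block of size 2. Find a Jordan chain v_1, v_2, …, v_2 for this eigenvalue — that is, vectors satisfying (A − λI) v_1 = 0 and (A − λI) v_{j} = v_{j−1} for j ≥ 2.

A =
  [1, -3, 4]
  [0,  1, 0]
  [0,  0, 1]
A Jordan chain for λ = 1 of length 2:
v_1 = (-3, 0, 0)ᵀ
v_2 = (0, 1, 0)ᵀ

Let N = A − (1)·I. We want v_2 with N^2 v_2 = 0 but N^1 v_2 ≠ 0; then v_{j-1} := N · v_j for j = 2, …, 2.

Pick v_2 = (0, 1, 0)ᵀ.
Then v_1 = N · v_2 = (-3, 0, 0)ᵀ.

Sanity check: (A − (1)·I) v_1 = (0, 0, 0)ᵀ = 0. ✓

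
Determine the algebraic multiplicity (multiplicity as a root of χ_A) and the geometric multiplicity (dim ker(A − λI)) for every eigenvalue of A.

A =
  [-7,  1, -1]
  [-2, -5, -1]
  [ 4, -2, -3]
λ = -5: alg = 3, geom = 1

Step 1 — factor the characteristic polynomial to read off the algebraic multiplicities:
  χ_A(x) = (x + 5)^3

Step 2 — compute geometric multiplicities via the rank-nullity identity g(λ) = n − rank(A − λI):
  rank(A − (-5)·I) = 2, so dim ker(A − (-5)·I) = n − 2 = 1

Summary:
  λ = -5: algebraic multiplicity = 3, geometric multiplicity = 1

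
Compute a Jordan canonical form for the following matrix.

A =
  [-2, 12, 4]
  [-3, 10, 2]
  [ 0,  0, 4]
J_2(4) ⊕ J_1(4)

The characteristic polynomial is
  det(x·I − A) = x^3 - 12*x^2 + 48*x - 64 = (x - 4)^3

Eigenvalues and multiplicities (the geometric multiplicity of λ is n − rank(A − λI), which equals the number of Jordan blocks for λ):
  λ = 4: algebraic multiplicity = 3, geometric multiplicity = 2

Determining the block sizes for each eigenvalue:
  λ = 4: 2 blocks summing to 3 forces exactly one block of size 2 and the rest size 1 → block sizes [2, 1]

Assembling the blocks gives a Jordan form
J =
  [4, 1, 0]
  [0, 4, 0]
  [0, 0, 4]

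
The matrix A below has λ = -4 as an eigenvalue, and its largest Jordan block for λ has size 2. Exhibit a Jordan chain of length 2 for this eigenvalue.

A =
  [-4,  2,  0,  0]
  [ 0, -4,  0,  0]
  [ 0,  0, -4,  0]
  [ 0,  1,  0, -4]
A Jordan chain for λ = -4 of length 2:
v_1 = (2, 0, 0, 1)ᵀ
v_2 = (0, 1, 0, 0)ᵀ

Let N = A − (-4)·I. We want v_2 with N^2 v_2 = 0 but N^1 v_2 ≠ 0; then v_{j-1} := N · v_j for j = 2, …, 2.

Pick v_2 = (0, 1, 0, 0)ᵀ.
Then v_1 = N · v_2 = (2, 0, 0, 1)ᵀ.

Sanity check: (A − (-4)·I) v_1 = (0, 0, 0, 0)ᵀ = 0. ✓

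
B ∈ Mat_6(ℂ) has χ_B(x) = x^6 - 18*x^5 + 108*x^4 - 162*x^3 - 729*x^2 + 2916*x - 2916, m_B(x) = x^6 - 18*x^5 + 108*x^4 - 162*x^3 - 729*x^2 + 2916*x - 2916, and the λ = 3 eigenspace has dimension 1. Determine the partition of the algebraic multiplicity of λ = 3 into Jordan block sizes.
Block sizes for λ = 3: [3]

Step 1 — from the characteristic polynomial, algebraic multiplicity of λ = 3 is 3. From dim ker(B − (3)·I) = 1, there are exactly 1 Jordan blocks for λ = 3.
Step 2 — from the minimal polynomial, the factor (x − 3)^3 tells us the largest block for λ = 3 has size 3.
Step 3 — with total size 3, 1 blocks, and largest block 3, the block sizes (in nonincreasing order) are [3].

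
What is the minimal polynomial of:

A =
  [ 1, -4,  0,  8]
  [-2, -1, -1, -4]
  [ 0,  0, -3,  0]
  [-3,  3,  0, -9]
x^3 + 9*x^2 + 27*x + 27

The characteristic polynomial is χ_A(x) = (x + 3)^4, so the eigenvalues are known. The minimal polynomial is
  m_A(x) = Π_λ (x − λ)^{k_λ}
where k_λ is the size of the *largest* Jordan block for λ (equivalently, the smallest k with (A − λI)^k v = 0 for every generalised eigenvector v of λ).

  λ = -3: largest Jordan block has size 3, contributing (x + 3)^3

So m_A(x) = (x + 3)^3 = x^3 + 9*x^2 + 27*x + 27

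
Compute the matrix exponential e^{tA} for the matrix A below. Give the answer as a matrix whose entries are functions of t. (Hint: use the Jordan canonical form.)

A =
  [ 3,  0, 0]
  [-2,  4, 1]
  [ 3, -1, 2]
e^{tA} =
  [exp(3*t), 0, 0]
  [t^2*exp(3*t)/2 - 2*t*exp(3*t), t*exp(3*t) + exp(3*t), t*exp(3*t)]
  [-t^2*exp(3*t)/2 + 3*t*exp(3*t), -t*exp(3*t), -t*exp(3*t) + exp(3*t)]

Strategy: write A = P · J · P⁻¹ where J is a Jordan canonical form, so e^{tA} = P · e^{tJ} · P⁻¹, and e^{tJ} can be computed block-by-block.

A has Jordan form
J =
  [3, 1, 0]
  [0, 3, 1]
  [0, 0, 3]
(up to reordering of blocks).

Per-block formulas:
  For a 3×3 Jordan block J_3(3): exp(t · J_3(3)) = e^(3t)·(I + t·N + (t^2/2)·N^2), where N is the 3×3 nilpotent shift.

After assembling e^{tJ} and conjugating by P, we get:

e^{tA} =
  [exp(3*t), 0, 0]
  [t^2*exp(3*t)/2 - 2*t*exp(3*t), t*exp(3*t) + exp(3*t), t*exp(3*t)]
  [-t^2*exp(3*t)/2 + 3*t*exp(3*t), -t*exp(3*t), -t*exp(3*t) + exp(3*t)]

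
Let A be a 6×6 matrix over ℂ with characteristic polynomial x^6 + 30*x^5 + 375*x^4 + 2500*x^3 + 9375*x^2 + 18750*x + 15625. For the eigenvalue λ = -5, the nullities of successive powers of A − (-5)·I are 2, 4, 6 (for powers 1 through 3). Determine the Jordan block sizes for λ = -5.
Block sizes for λ = -5: [3, 3]

From the dimensions of kernels of powers, the number of Jordan blocks of size at least j is d_j − d_{j−1} where d_j = dim ker(N^j) (with d_0 = 0). Computing the differences gives [2, 2, 2].
The number of blocks of size exactly k is (#blocks of size ≥ k) − (#blocks of size ≥ k + 1), so the partition is: 2 block(s) of size 3.
In nonincreasing order the block sizes are [3, 3].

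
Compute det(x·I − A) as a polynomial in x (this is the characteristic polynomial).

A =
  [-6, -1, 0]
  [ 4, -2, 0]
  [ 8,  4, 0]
x^3 + 8*x^2 + 16*x

Expanding det(x·I − A) (e.g. by cofactor expansion or by noting that A is similar to its Jordan form J, which has the same characteristic polynomial as A) gives
  χ_A(x) = x^3 + 8*x^2 + 16*x
which factors as x*(x + 4)^2. The eigenvalues (with algebraic multiplicities) are λ = -4 with multiplicity 2, λ = 0 with multiplicity 1.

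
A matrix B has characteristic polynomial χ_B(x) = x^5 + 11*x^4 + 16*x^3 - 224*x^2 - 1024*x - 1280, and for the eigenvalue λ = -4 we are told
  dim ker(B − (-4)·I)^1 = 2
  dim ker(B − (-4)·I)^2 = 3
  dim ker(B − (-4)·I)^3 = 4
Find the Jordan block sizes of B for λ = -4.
Block sizes for λ = -4: [3, 1]

From the dimensions of kernels of powers, the number of Jordan blocks of size at least j is d_j − d_{j−1} where d_j = dim ker(N^j) (with d_0 = 0). Computing the differences gives [2, 1, 1].
The number of blocks of size exactly k is (#blocks of size ≥ k) − (#blocks of size ≥ k + 1), so the partition is: 1 block(s) of size 1, 1 block(s) of size 3.
In nonincreasing order the block sizes are [3, 1].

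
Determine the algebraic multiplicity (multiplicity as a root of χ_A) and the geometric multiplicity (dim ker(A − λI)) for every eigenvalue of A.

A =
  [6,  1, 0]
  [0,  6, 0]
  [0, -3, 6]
λ = 6: alg = 3, geom = 2

Step 1 — factor the characteristic polynomial to read off the algebraic multiplicities:
  χ_A(x) = (x - 6)^3

Step 2 — compute geometric multiplicities via the rank-nullity identity g(λ) = n − rank(A − λI):
  rank(A − (6)·I) = 1, so dim ker(A − (6)·I) = n − 1 = 2

Summary:
  λ = 6: algebraic multiplicity = 3, geometric multiplicity = 2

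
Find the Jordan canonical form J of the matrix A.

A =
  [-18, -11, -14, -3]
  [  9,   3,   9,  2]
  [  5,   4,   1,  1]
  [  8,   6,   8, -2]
J_3(-4) ⊕ J_1(-4)

The characteristic polynomial is
  det(x·I − A) = x^4 + 16*x^3 + 96*x^2 + 256*x + 256 = (x + 4)^4

Eigenvalues and multiplicities (the geometric multiplicity of λ is n − rank(A − λI), which equals the number of Jordan blocks for λ):
  λ = -4: algebraic multiplicity = 4, geometric multiplicity = 2

Determining the block sizes for each eigenvalue:
  λ = -4: with am = 4 and gm = 2, the partition is not yet determined (e.g. several partitions of 4 into 2 parts exist). Let N = A − (-4)·I. Computing rank(N^1) = 2, rank(N^2) = 1, rank(N^3) = 0; the number of blocks of size ≥ j is rank(N^{j−1}) − rank(N^j), giving [2, 1, 1]. So we have 1 block(s) of size 3, 1 block(s) of size 1 → block sizes [3, 1]

Assembling the blocks gives a Jordan form
J =
  [-4,  1,  0,  0]
  [ 0, -4,  1,  0]
  [ 0,  0, -4,  0]
  [ 0,  0,  0, -4]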